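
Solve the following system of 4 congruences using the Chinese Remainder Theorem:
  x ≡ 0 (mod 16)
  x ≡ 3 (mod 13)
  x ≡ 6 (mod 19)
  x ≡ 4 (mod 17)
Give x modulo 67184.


Product of moduli M = 16 · 13 · 19 · 17 = 67184.
Merge one congruence at a time:
  Start: x ≡ 0 (mod 16).
  Combine with x ≡ 3 (mod 13); new modulus lcm = 208.
    Write x = 0 + 16·t and substitute into x ≡ 3 (mod 13): 16·t ≡ 3 − 0 = 3 (mod 13).
    Reduce coefficients mod 13: 3·t ≡ 3 (mod 13).
    The inverse of 3 mod 13 is 9 (since 3·9 = 27 = 2·13 + 1), so t ≡ 9·3 = 27 ≡ 1 (mod 13).
    Then x = 0 + 16·1 = 16, valid modulo lcm(16, 13) = 208: x ≡ 16 (mod 208).
  Combine with x ≡ 6 (mod 19); new modulus lcm = 3952.
    Write x = 16 + 208·t and substitute into x ≡ 6 (mod 19): 208·t ≡ 6 − 16 = -10 (mod 19).
    Reduce coefficients mod 19: 18·t ≡ 9 (mod 19).
    The inverse of 18 mod 19 is 18 (since 18·18 = 324 = 17·19 + 1), so t ≡ 18·9 = 162 ≡ 10 (mod 19).
    Then x = 16 + 208·10 = 2096, valid modulo lcm(208, 19) = 3952: x ≡ 2096 (mod 3952).
  Combine with x ≡ 4 (mod 17); new modulus lcm = 67184.
    Write x = 2096 + 3952·t and substitute into x ≡ 4 (mod 17): 3952·t ≡ 4 − 2096 = -2092 (mod 17).
    Reduce coefficients mod 17: 8·t ≡ 16 (mod 17).
    The inverse of 8 mod 17 is 15 (since 8·15 = 120 = 7·17 + 1), so t ≡ 15·16 = 240 ≡ 2 (mod 17).
    Then x = 2096 + 3952·2 = 10000, valid modulo lcm(3952, 17) = 67184: x ≡ 10000 (mod 67184).
Verify against each original: 10000 mod 16 = 0, 10000 mod 13 = 3, 10000 mod 19 = 6, 10000 mod 17 = 4.

x ≡ 10000 (mod 67184).


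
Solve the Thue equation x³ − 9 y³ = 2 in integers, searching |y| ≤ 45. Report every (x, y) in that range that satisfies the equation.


The equation is x³ - 9y³ = 2. For fixed y, x³ = 9·y³ + 2, so a solution requires the RHS to be a perfect cube.
Strategy: iterate y from -45 to 45, compute RHS = 9·y³ + 2, and check whether it is a (positive or negative) perfect cube.
Check small values of y:
  y = 0: RHS = 2 is not a perfect cube.
  y = 1: RHS = 11 is not a perfect cube.
  y = -1: RHS = -7 is not a perfect cube.
  y = 2: RHS = 74 is not a perfect cube.
  y = -2: RHS = -70 is not a perfect cube.
  y = 3: RHS = 245 is not a perfect cube.
  y = -3: RHS = -241 is not a perfect cube.
Continuing the search up to |y| = 45 finds no solutions either.
No (x, y) in the scanned range satisfies the equation.

No integer solutions with |y| ≤ 45.


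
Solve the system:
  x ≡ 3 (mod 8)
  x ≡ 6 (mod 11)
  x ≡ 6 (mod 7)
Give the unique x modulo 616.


Moduli 8, 11, 7 are pairwise coprime; by CRT there is a unique solution modulo M = 8 · 11 · 7 = 616.
Solve pairwise, accumulating the modulus:
  Start with x ≡ 3 (mod 8).
  Combine with x ≡ 6 (mod 11): since gcd(8, 11) = 1, we get a unique residue mod 88.
    Write x = 3 + 8·t and substitute into x ≡ 6 (mod 11): 8·t ≡ 6 − 3 = 3 (mod 11).
    The inverse of 8 mod 11 is 7 (since 8·7 = 56 = 5·11 + 1), so t ≡ 7·3 = 21 ≡ 10 (mod 11).
    Then x = 3 + 8·10 = 83, valid modulo lcm(8, 11) = 88: x ≡ 83 (mod 88).
  Combine with x ≡ 6 (mod 7): since gcd(88, 7) = 1, we get a unique residue mod 616.
    Write x = 83 + 88·t and substitute into x ≡ 6 (mod 7): 88·t ≡ 6 − 83 = -77 (mod 7).
    Reduce coefficients mod 7: 4·t ≡ 0 (mod 7).
    The inverse of 4 mod 7 is 2 (since 4·2 = 8 = 1·7 + 1), so t ≡ 2·0 = 0 ≡ 0 (mod 7).
    Then x = 83 + 88·0 = 83, valid modulo lcm(88, 7) = 616: x ≡ 83 (mod 616).
Verify: 83 mod 8 = 3 ✓, 83 mod 11 = 6 ✓, 83 mod 7 = 6 ✓.

x ≡ 83 (mod 616).


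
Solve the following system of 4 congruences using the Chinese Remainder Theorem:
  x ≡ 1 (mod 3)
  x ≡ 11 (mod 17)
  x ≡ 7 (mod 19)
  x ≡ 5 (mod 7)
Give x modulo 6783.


Product of moduli M = 3 · 17 · 19 · 7 = 6783.
Merge one congruence at a time:
  Start: x ≡ 1 (mod 3).
  Combine with x ≡ 11 (mod 17); new modulus lcm = 51.
    Write x = 1 + 3·t and substitute into x ≡ 11 (mod 17): 3·t ≡ 11 − 1 = 10 (mod 17).
    The inverse of 3 mod 17 is 6 (since 3·6 = 18 = 1·17 + 1), so t ≡ 6·10 = 60 ≡ 9 (mod 17).
    Then x = 1 + 3·9 = 28, valid modulo lcm(3, 17) = 51: x ≡ 28 (mod 51).
  Combine with x ≡ 7 (mod 19); new modulus lcm = 969.
    Write x = 28 + 51·t and substitute into x ≡ 7 (mod 19): 51·t ≡ 7 − 28 = -21 (mod 19).
    Reduce coefficients mod 19: 13·t ≡ 17 (mod 19).
    The inverse of 13 mod 19 is 3 (since 13·3 = 39 = 2·19 + 1), so t ≡ 3·17 = 51 ≡ 13 (mod 19).
    Then x = 28 + 51·13 = 691, valid modulo lcm(51, 19) = 969: x ≡ 691 (mod 969).
  Combine with x ≡ 5 (mod 7); new modulus lcm = 6783.
    Write x = 691 + 969·t and substitute into x ≡ 5 (mod 7): 969·t ≡ 5 − 691 = -686 (mod 7).
    Reduce coefficients mod 7: 3·t ≡ 0 (mod 7).
    The inverse of 3 mod 7 is 5 (since 3·5 = 15 = 2·7 + 1), so t ≡ 5·0 = 0 ≡ 0 (mod 7).
    Then x = 691 + 969·0 = 691, valid modulo lcm(969, 7) = 6783: x ≡ 691 (mod 6783).
Verify against each original: 691 mod 3 = 1, 691 mod 17 = 11, 691 mod 19 = 7, 691 mod 7 = 5.

x ≡ 691 (mod 6783).


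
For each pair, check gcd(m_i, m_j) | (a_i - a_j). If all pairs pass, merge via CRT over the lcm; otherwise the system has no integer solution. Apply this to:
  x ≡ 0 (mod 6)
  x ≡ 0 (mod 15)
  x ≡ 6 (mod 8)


Moduli 6, 15, 8 are not pairwise coprime, so CRT works modulo lcm(m_i) when all pairwise compatibility conditions hold.
Pairwise compatibility: gcd(m_i, m_j) must divide a_i - a_j for every pair.
Merge one congruence at a time:
  Start: x ≡ 0 (mod 6).
  Combine with x ≡ 0 (mod 15): gcd(6, 15) = 3; 0 - 0 = 0, which IS divisible by 3, so compatible.
    Write x = 0 + 6·t and substitute into x ≡ 0 (mod 15): 6·t ≡ 0 − 0 = 0 (mod 15).
    Divide the congruence (and modulus) by g = 3: 2·t ≡ 0 (mod 5).
    The inverse of 2 mod 5 is 3 (since 2·3 = 6 = 1·5 + 1), so t ≡ 3·0 = 0 ≡ 0 (mod 5).
    Then x = 0 + 6·0 = 0, valid modulo lcm(6, 15) = 30: x ≡ 0 (mod 30).
  Combine with x ≡ 6 (mod 8): gcd(30, 8) = 2; 6 - 0 = 6, which IS divisible by 2, so compatible.
    Write x = 0 + 30·t and substitute into x ≡ 6 (mod 8): 30·t ≡ 6 − 0 = 6 (mod 8).
    Divide the congruence (and modulus) by g = 2: 15·t ≡ 3 (mod 4).
    Reduce coefficients mod 4: 3·t ≡ 3 (mod 4).
    The inverse of 3 mod 4 is 3 (since 3·3 = 9 = 2·4 + 1), so t ≡ 3·3 = 9 ≡ 1 (mod 4).
    Then x = 0 + 30·1 = 30, valid modulo lcm(30, 8) = 120: x ≡ 30 (mod 120).
Verify: 30 mod 6 = 0, 30 mod 15 = 0, 30 mod 8 = 6.

x ≡ 30 (mod 120).


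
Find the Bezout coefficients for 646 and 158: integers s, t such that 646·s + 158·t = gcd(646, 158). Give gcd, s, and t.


Euclidean algorithm on (646, 158) — divide until remainder is 0:
  646 = 4 · 158 + 14
  158 = 11 · 14 + 4
  14 = 3 · 4 + 2
  4 = 2 · 2 + 0
gcd(646, 158) = 2.
Track Bezout coefficients alongside the remainders: start with r₀ = 646 = a·1 + b·0 (s = 1, t = 0) and r₁ = 158 = a·0 + b·1 (s = 0, t = 1); each new remainder r_{k+1} = r_{k-1} − q_k·r_k inherits s_{k+1} = s_{k-1} − q_k·s_k, t_{k+1} = t_{k-1} − q_k·t_k, so r_k = a·s_k + b·t_k at every step:
  q = 4: r = 14, s = 1 − 4·0 = 1, t = 0 − 4·1 = -4  (check: 646·1 + 158·(-4) = 14)
  q = 11: r = 4, s = 0 − 11·1 = -11, t = 1 − 11·(-4) = 45  (check: 646·(-11) + 158·45 = 4)
  q = 3: r = 2, s = 1 − 3·(-11) = 34, t = -4 − 3·45 = -139  (check: 646·34 + 158·(-139) = 2)
The row with r = 2 (the gcd) gives the Bezout coefficients s = 34, t = -139.
Result: 646 · (34) + 158 · (-139) = 2.

gcd(646, 158) = 2; s = 34, t = -139 (check: 646·34 + 158·(-139) = 2).


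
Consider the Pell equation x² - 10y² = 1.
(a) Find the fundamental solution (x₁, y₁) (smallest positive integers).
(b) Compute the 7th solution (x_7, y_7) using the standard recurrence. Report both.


Step 1: Find the fundamental solution (x₁, y₁) of x² - 10y² = 1.
  Expand √10 as a continued fraction. a₀ = ⌊√10⌋ = 3; iterate m_{k+1} = d_k·a_k − m_k, d_{k+1} = (10 − m_{k+1}²)/d_k, a_{k+1} = ⌊(a₀ + m_{k+1})/d_{k+1}⌋ (starting m₀ = 0, d₀ = 1), with convergents p_k = a_k·p_{k-1} + p_{k-2}, q_k = a_k·q_{k-1} + q_{k-2} (p₋₁ = 1, q₋₁ = 0):
  k = 0: a₀ = 3; p₀/q₀ = 3/1; p₀² − 10·q₀² = 9 − 10 = -1.
  k = 1: m = 3, d = 1, a = ⌊(3 + 3)/1⌋ = 6; p/q = (6·3 + 1)/(6·1 + 0) = 19/6; p² − 10·q² = 361 − 360 = 1.
  The first convergent with p² − 10·q² = 1 gives the fundamental solution (x₁, y₁) = (19, 6).
Step 2: Apply the recurrence (x_{n+1}, y_{n+1}) = (x₁x_n + 10y₁y_n, x₁y_n + y₁x_n) repeatedly.
  From (x_1, y_1) = (19, 6): x_2 = 19·19 + 10·6·6 = 721; y_2 = 19·6 + 6·19 = 228.
  From (x_2, y_2) = (721, 228): x_3 = 19·721 + 10·6·228 = 27379; y_3 = 19·228 + 6·721 = 8658.
  From (x_3, y_3) = (27379, 8658): x_4 = 19·27379 + 10·6·8658 = 1039681; y_4 = 19·8658 + 6·27379 = 328776.
  From (x_4, y_4) = (1039681, 328776): x_5 = 19·1039681 + 10·6·328776 = 39480499; y_5 = 19·328776 + 6·1039681 = 12484830.
  From (x_5, y_5) = (39480499, 12484830): x_6 = 19·39480499 + 10·6·12484830 = 1499219281; y_6 = 19·12484830 + 6·39480499 = 474094764.
  From (x_6, y_6) = (1499219281, 474094764): x_7 = 19·1499219281 + 10·6·474094764 = 56930852179; y_7 = 19·474094764 + 6·1499219281 = 18003116202.
Step 3: Verify x_7² - 10·y_7² = 3241121929827149048041 - 3241121929827149048040 = 1 (should be 1). ✓

(x_1, y_1) = (19, 6); (x_7, y_7) = (56930852179, 18003116202).


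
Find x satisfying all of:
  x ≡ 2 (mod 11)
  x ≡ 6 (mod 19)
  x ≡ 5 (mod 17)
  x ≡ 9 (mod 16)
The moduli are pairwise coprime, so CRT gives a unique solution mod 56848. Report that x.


Product of moduli M = 11 · 19 · 17 · 16 = 56848.
Merge one congruence at a time:
  Start: x ≡ 2 (mod 11).
  Combine with x ≡ 6 (mod 19); new modulus lcm = 209.
    Write x = 2 + 11·t and substitute into x ≡ 6 (mod 19): 11·t ≡ 6 − 2 = 4 (mod 19).
    The inverse of 11 mod 19 is 7 (since 11·7 = 77 = 4·19 + 1), so t ≡ 7·4 = 28 ≡ 9 (mod 19).
    Then x = 2 + 11·9 = 101, valid modulo lcm(11, 19) = 209: x ≡ 101 (mod 209).
  Combine with x ≡ 5 (mod 17); new modulus lcm = 3553.
    Write x = 101 + 209·t and substitute into x ≡ 5 (mod 17): 209·t ≡ 5 − 101 = -96 (mod 17).
    Reduce coefficients mod 17: 5·t ≡ 6 (mod 17).
    The inverse of 5 mod 17 is 7 (since 5·7 = 35 = 2·17 + 1), so t ≡ 7·6 = 42 ≡ 8 (mod 17).
    Then x = 101 + 209·8 = 1773, valid modulo lcm(209, 17) = 3553: x ≡ 1773 (mod 3553).
  Combine with x ≡ 9 (mod 16); new modulus lcm = 56848.
    Write x = 1773 + 3553·t and substitute into x ≡ 9 (mod 16): 3553·t ≡ 9 − 1773 = -1764 (mod 16).
    Reduce coefficients mod 16: 1·t ≡ 12 (mod 16).
    So t ≡ 12 (mod 16).
    Then x = 1773 + 3553·12 = 44409, valid modulo lcm(3553, 16) = 56848: x ≡ 44409 (mod 56848).
Verify against each original: 44409 mod 11 = 2, 44409 mod 19 = 6, 44409 mod 17 = 5, 44409 mod 16 = 9.

x ≡ 44409 (mod 56848).


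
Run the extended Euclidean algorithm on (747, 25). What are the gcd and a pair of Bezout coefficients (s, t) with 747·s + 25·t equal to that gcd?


Euclidean algorithm on (747, 25) — divide until remainder is 0:
  747 = 29 · 25 + 22
  25 = 1 · 22 + 3
  22 = 7 · 3 + 1
  3 = 3 · 1 + 0
gcd(747, 25) = 1.
Track Bezout coefficients alongside the remainders: start with r₀ = 747 = a·1 + b·0 (s = 1, t = 0) and r₁ = 25 = a·0 + b·1 (s = 0, t = 1); each new remainder r_{k+1} = r_{k-1} − q_k·r_k inherits s_{k+1} = s_{k-1} − q_k·s_k, t_{k+1} = t_{k-1} − q_k·t_k, so r_k = a·s_k + b·t_k at every step:
  q = 29: r = 22, s = 1 − 29·0 = 1, t = 0 − 29·1 = -29  (check: 747·1 + 25·(-29) = 22)
  q = 1: r = 3, s = 0 − 1·1 = -1, t = 1 − 1·(-29) = 30  (check: 747·(-1) + 25·30 = 3)
  q = 7: r = 1, s = 1 − 7·(-1) = 8, t = -29 − 7·30 = -239  (check: 747·8 + 25·(-239) = 1)
The row with r = 1 (the gcd) gives the Bezout coefficients s = 8, t = -239.
Result: 747 · (8) + 25 · (-239) = 1.

gcd(747, 25) = 1; s = 8, t = -239 (check: 747·8 + 25·(-239) = 1).


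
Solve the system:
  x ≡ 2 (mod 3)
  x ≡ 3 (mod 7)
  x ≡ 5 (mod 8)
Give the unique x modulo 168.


Moduli 3, 7, 8 are pairwise coprime; by CRT there is a unique solution modulo M = 3 · 7 · 8 = 168.
Solve pairwise, accumulating the modulus:
  Start with x ≡ 2 (mod 3).
  Combine with x ≡ 3 (mod 7): since gcd(3, 7) = 1, we get a unique residue mod 21.
    Write x = 2 + 3·t and substitute into x ≡ 3 (mod 7): 3·t ≡ 3 − 2 = 1 (mod 7).
    The inverse of 3 mod 7 is 5 (since 3·5 = 15 = 2·7 + 1), so t ≡ 5·1 = 5 ≡ 5 (mod 7).
    Then x = 2 + 3·5 = 17, valid modulo lcm(3, 7) = 21: x ≡ 17 (mod 21).
  Combine with x ≡ 5 (mod 8): since gcd(21, 8) = 1, we get a unique residue mod 168.
    Write x = 17 + 21·t and substitute into x ≡ 5 (mod 8): 21·t ≡ 5 − 17 = -12 (mod 8).
    Reduce coefficients mod 8: 5·t ≡ 4 (mod 8).
    The inverse of 5 mod 8 is 5 (since 5·5 = 25 = 3·8 + 1), so t ≡ 5·4 = 20 ≡ 4 (mod 8).
    Then x = 17 + 21·4 = 101, valid modulo lcm(21, 8) = 168: x ≡ 101 (mod 168).
Verify: 101 mod 3 = 2 ✓, 101 mod 7 = 3 ✓, 101 mod 8 = 5 ✓.

x ≡ 101 (mod 168).


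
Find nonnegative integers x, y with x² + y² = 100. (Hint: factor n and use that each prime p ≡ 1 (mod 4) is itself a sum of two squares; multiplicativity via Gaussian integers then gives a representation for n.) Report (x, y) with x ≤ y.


Step 1: Factor n = 100 = 2^2 · 5^2.
Step 2: Check the mod-4 condition on each prime factor: 2 = 2 (special); 5 ≡ 1 (mod 4), exponent 2.
All primes ≡ 3 (mod 4) appear to even exponent (or don't appear), so by the two-squares theorem n IS expressible as a sum of two squares.
Step 3: Build a representation. Group n = k² · m with k = 2 and m = 5 · 5 = 25 (a product of primes ≡ 1 (mod 4)); a representation of m scales to one of n via (k·x)² + (k·y)² = k²(x² + y²). Each prime p ≡ 1 (mod 4) is itself a sum of two squares; find a² by testing p − a² for a perfect square:
  5: 5 − 1² = 4 = 2² ⇒ 5 = 1² + 2².
  Combine using the Brahmagupta–Fibonacci identity (a² + b²)(c² + d²) = (ac − bd)² + (ad + bc)² = (ac + bd)² + (ad − bc)²:
  5 · 5 = 25: from (1² + 2²)(1² + 2²), take (1·1 − 2·2, 1·2 + 2·1) = (1 − 4, 2 + 2) = (-3, 4); dropping signs (only squares matter) gives (3, 4); check 3² + 4² = 9 + 16 = 25 ✓.
  Scale by k = 2: (2·3, 2·4) = (6, 8).
Step 4: Order so x ≤ y and verify: 6² + 8² = 36 + 64 = 100 = n. ✓

n = 100 = 6² + 8² (one valid representation with x ≤ y).


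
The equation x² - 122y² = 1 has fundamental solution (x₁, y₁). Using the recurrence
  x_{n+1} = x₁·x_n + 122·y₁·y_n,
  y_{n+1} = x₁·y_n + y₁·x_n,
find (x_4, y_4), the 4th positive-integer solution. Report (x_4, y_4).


Step 1: Find the fundamental solution (x₁, y₁) of x² - 122y² = 1.
  Expand √122 as a continued fraction. a₀ = ⌊√122⌋ = 11; iterate m_{k+1} = d_k·a_k − m_k, d_{k+1} = (122 − m_{k+1}²)/d_k, a_{k+1} = ⌊(a₀ + m_{k+1})/d_{k+1}⌋ (starting m₀ = 0, d₀ = 1), with convergents p_k = a_k·p_{k-1} + p_{k-2}, q_k = a_k·q_{k-1} + q_{k-2} (p₋₁ = 1, q₋₁ = 0):
  k = 0: a₀ = 11; p₀/q₀ = 11/1; p₀² − 122·q₀² = 121 − 122 = -1.
  k = 1: m = 11, d = 1, a = ⌊(11 + 11)/1⌋ = 22; p/q = (22·11 + 1)/(22·1 + 0) = 243/22; p² − 122·q² = 59049 − 59048 = 1.
  The first convergent with p² − 122·q² = 1 gives the fundamental solution (x₁, y₁) = (243, 22).
Step 2: Apply the recurrence (x_{n+1}, y_{n+1}) = (x₁x_n + 122y₁y_n, x₁y_n + y₁x_n) repeatedly.
  From (x_1, y_1) = (243, 22): x_2 = 243·243 + 122·22·22 = 118097; y_2 = 243·22 + 22·243 = 10692.
  From (x_2, y_2) = (118097, 10692): x_3 = 243·118097 + 122·22·10692 = 57394899; y_3 = 243·10692 + 22·118097 = 5196290.
  From (x_3, y_3) = (57394899, 5196290): x_4 = 243·57394899 + 122·22·5196290 = 27893802817; y_4 = 243·5196290 + 22·57394899 = 2525386248.
Step 3: Verify x_4² - 122·y_4² = 778064235593677135489 - 778064235593677135488 = 1 (should be 1). ✓

(x_1, y_1) = (243, 22); (x_4, y_4) = (27893802817, 2525386248).


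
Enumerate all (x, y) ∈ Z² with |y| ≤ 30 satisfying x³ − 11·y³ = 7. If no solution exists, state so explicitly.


The equation is x³ - 11y³ = 7. For fixed y, x³ = 11·y³ + 7, so a solution requires the RHS to be a perfect cube.
Strategy: iterate y from -30 to 30, compute RHS = 11·y³ + 7, and check whether it is a (positive or negative) perfect cube.
Check small values of y:
  y = 0: RHS = 7 is not a perfect cube.
  y = 1: RHS = 18 is not a perfect cube.
  y = -1: RHS = -4 is not a perfect cube.
  y = 2: RHS = 95 is not a perfect cube.
  y = -2: RHS = -81 is not a perfect cube.
  y = 3: RHS = 304 is not a perfect cube.
  y = -3: RHS = -290 is not a perfect cube.
Continuing the search up to |y| = 30 finds no solutions either.
No (x, y) in the scanned range satisfies the equation.

No integer solutions with |y| ≤ 30.


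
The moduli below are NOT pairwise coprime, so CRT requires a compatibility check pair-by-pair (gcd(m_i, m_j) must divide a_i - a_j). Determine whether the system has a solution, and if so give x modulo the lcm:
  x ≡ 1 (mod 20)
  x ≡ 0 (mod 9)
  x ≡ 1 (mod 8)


Moduli 20, 9, 8 are not pairwise coprime, so CRT works modulo lcm(m_i) when all pairwise compatibility conditions hold.
Pairwise compatibility: gcd(m_i, m_j) must divide a_i - a_j for every pair.
Merge one congruence at a time:
  Start: x ≡ 1 (mod 20).
  Combine with x ≡ 0 (mod 9): gcd(20, 9) = 1; 0 - 1 = -1, which IS divisible by 1, so compatible.
    Write x = 1 + 20·t and substitute into x ≡ 0 (mod 9): 20·t ≡ 0 − 1 = -1 (mod 9).
    Reduce coefficients mod 9: 2·t ≡ 8 (mod 9).
    The inverse of 2 mod 9 is 5 (since 2·5 = 10 = 1·9 + 1), so t ≡ 5·8 = 40 ≡ 4 (mod 9).
    Then x = 1 + 20·4 = 81, valid modulo lcm(20, 9) = 180: x ≡ 81 (mod 180).
  Combine with x ≡ 1 (mod 8): gcd(180, 8) = 4; 1 - 81 = -80, which IS divisible by 4, so compatible.
    Write x = 81 + 180·t and substitute into x ≡ 1 (mod 8): 180·t ≡ 1 − 81 = -80 (mod 8).
    Divide the congruence (and modulus) by g = 4: 45·t ≡ -20 (mod 2).
    Reduce coefficients mod 2: 1·t ≡ 0 (mod 2).
    So t ≡ 0 (mod 2).
    Then x = 81 + 180·0 = 81, valid modulo lcm(180, 8) = 360: x ≡ 81 (mod 360).
Verify: 81 mod 20 = 1, 81 mod 9 = 0, 81 mod 8 = 1.

x ≡ 81 (mod 360).


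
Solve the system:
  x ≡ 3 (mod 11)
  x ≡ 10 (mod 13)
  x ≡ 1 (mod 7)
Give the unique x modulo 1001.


Moduli 11, 13, 7 are pairwise coprime; by CRT there is a unique solution modulo M = 11 · 13 · 7 = 1001.
Solve pairwise, accumulating the modulus:
  Start with x ≡ 3 (mod 11).
  Combine with x ≡ 10 (mod 13): since gcd(11, 13) = 1, we get a unique residue mod 143.
    Write x = 3 + 11·t and substitute into x ≡ 10 (mod 13): 11·t ≡ 10 − 3 = 7 (mod 13).
    The inverse of 11 mod 13 is 6 (since 11·6 = 66 = 5·13 + 1), so t ≡ 6·7 = 42 ≡ 3 (mod 13).
    Then x = 3 + 11·3 = 36, valid modulo lcm(11, 13) = 143: x ≡ 36 (mod 143).
  Combine with x ≡ 1 (mod 7): since gcd(143, 7) = 1, we get a unique residue mod 1001.
    Write x = 36 + 143·t and substitute into x ≡ 1 (mod 7): 143·t ≡ 1 − 36 = -35 (mod 7).
    Reduce coefficients mod 7: 3·t ≡ 0 (mod 7).
    The inverse of 3 mod 7 is 5 (since 3·5 = 15 = 2·7 + 1), so t ≡ 5·0 = 0 ≡ 0 (mod 7).
    Then x = 36 + 143·0 = 36, valid modulo lcm(143, 7) = 1001: x ≡ 36 (mod 1001).
Verify: 36 mod 11 = 3 ✓, 36 mod 13 = 10 ✓, 36 mod 7 = 1 ✓.

x ≡ 36 (mod 1001).


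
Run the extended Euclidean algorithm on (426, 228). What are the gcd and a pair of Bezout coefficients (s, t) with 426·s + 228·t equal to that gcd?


Euclidean algorithm on (426, 228) — divide until remainder is 0:
  426 = 1 · 228 + 198
  228 = 1 · 198 + 30
  198 = 6 · 30 + 18
  30 = 1 · 18 + 12
  18 = 1 · 12 + 6
  12 = 2 · 6 + 0
gcd(426, 228) = 6.
Track Bezout coefficients alongside the remainders: start with r₀ = 426 = a·1 + b·0 (s = 1, t = 0) and r₁ = 228 = a·0 + b·1 (s = 0, t = 1); each new remainder r_{k+1} = r_{k-1} − q_k·r_k inherits s_{k+1} = s_{k-1} − q_k·s_k, t_{k+1} = t_{k-1} − q_k·t_k, so r_k = a·s_k + b·t_k at every step:
  q = 1: r = 198, s = 1 − 1·0 = 1, t = 0 − 1·1 = -1  (check: 426·1 + 228·(-1) = 198)
  q = 1: r = 30, s = 0 − 1·1 = -1, t = 1 − 1·(-1) = 2  (check: 426·(-1) + 228·2 = 30)
  q = 6: r = 18, s = 1 − 6·(-1) = 7, t = -1 − 6·2 = -13  (check: 426·7 + 228·(-13) = 18)
  q = 1: r = 12, s = -1 − 1·7 = -8, t = 2 − 1·(-13) = 15  (check: 426·(-8) + 228·15 = 12)
  q = 1: r = 6, s = 7 − 1·(-8) = 15, t = -13 − 1·15 = -28  (check: 426·15 + 228·(-28) = 6)
The row with r = 6 (the gcd) gives the Bezout coefficients s = 15, t = -28.
Result: 426 · (15) + 228 · (-28) = 6.

gcd(426, 228) = 6; s = 15, t = -28 (check: 426·15 + 228·(-28) = 6).


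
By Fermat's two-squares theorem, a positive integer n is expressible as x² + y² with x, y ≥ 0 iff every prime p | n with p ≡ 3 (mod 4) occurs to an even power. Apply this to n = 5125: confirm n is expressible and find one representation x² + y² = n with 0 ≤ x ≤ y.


Step 1: Factor n = 5125 = 5^3 · 41.
Step 2: Check the mod-4 condition on each prime factor: 5 ≡ 1 (mod 4), exponent 3; 41 ≡ 1 (mod 4), exponent 1.
All primes ≡ 3 (mod 4) appear to even exponent (or don't appear), so by the two-squares theorem n IS expressible as a sum of two squares.
Step 3: Build a representation. Group n = k² · m with k = 5 and m = 5 · 41 = 205 (a product of primes ≡ 1 (mod 4)); a representation of m scales to one of n via (k·x)² + (k·y)² = k²(x² + y²). Each prime p ≡ 1 (mod 4) is itself a sum of two squares; find a² by testing p − a² for a perfect square:
  5: 5 − 1² = 4 = 2² ⇒ 5 = 1² + 2².
  41: 41 − 1² = 40, 41 − 2² = 37, 41 − 3² = 32, 41 − 4² = 25 = 5² ⇒ 41 = 4² + 5².
  Combine using the Brahmagupta–Fibonacci identity (a² + b²)(c² + d²) = (ac − bd)² + (ad + bc)² = (ac + bd)² + (ad − bc)²:
  5 · 41 = 205: from (1² + 2²)(4² + 5²), take (1·4 − 2·5, 1·5 + 2·4) = (4 − 10, 5 + 8) = (-6, 13); dropping signs (only squares matter) gives (6, 13); check 6² + 13² = 36 + 169 = 205 ✓.
  Scale by k = 5: (5·6, 5·13) = (30, 65).
Step 4: Order so x ≤ y and verify: 30² + 65² = 900 + 4225 = 5125 = n. ✓

n = 5125 = 30² + 65² (one valid representation with x ≤ y).


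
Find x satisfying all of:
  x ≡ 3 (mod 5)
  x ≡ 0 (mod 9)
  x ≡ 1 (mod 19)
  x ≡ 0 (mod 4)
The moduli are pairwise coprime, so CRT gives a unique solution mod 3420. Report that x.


Product of moduli M = 5 · 9 · 19 · 4 = 3420.
Merge one congruence at a time:
  Start: x ≡ 3 (mod 5).
  Combine with x ≡ 0 (mod 9); new modulus lcm = 45.
    Write x = 3 + 5·t and substitute into x ≡ 0 (mod 9): 5·t ≡ 0 − 3 = -3 (mod 9).
    Reduce coefficients mod 9: 5·t ≡ 6 (mod 9).
    The inverse of 5 mod 9 is 2 (since 5·2 = 10 = 1·9 + 1), so t ≡ 2·6 = 12 ≡ 3 (mod 9).
    Then x = 3 + 5·3 = 18, valid modulo lcm(5, 9) = 45: x ≡ 18 (mod 45).
  Combine with x ≡ 1 (mod 19); new modulus lcm = 855.
    Write x = 18 + 45·t and substitute into x ≡ 1 (mod 19): 45·t ≡ 1 − 18 = -17 (mod 19).
    Reduce coefficients mod 19: 7·t ≡ 2 (mod 19).
    The inverse of 7 mod 19 is 11 (since 7·11 = 77 = 4·19 + 1), so t ≡ 11·2 = 22 ≡ 3 (mod 19).
    Then x = 18 + 45·3 = 153, valid modulo lcm(45, 19) = 855: x ≡ 153 (mod 855).
  Combine with x ≡ 0 (mod 4); new modulus lcm = 3420.
    Write x = 153 + 855·t and substitute into x ≡ 0 (mod 4): 855·t ≡ 0 − 153 = -153 (mod 4).
    Reduce coefficients mod 4: 3·t ≡ 3 (mod 4).
    The inverse of 3 mod 4 is 3 (since 3·3 = 9 = 2·4 + 1), so t ≡ 3·3 = 9 ≡ 1 (mod 4).
    Then x = 153 + 855·1 = 1008, valid modulo lcm(855, 4) = 3420: x ≡ 1008 (mod 3420).
Verify against each original: 1008 mod 5 = 3, 1008 mod 9 = 0, 1008 mod 19 = 1, 1008 mod 4 = 0.

x ≡ 1008 (mod 3420).


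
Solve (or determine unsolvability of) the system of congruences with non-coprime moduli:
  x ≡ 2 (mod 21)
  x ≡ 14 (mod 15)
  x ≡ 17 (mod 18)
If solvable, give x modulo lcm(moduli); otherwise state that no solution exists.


Moduli 21, 15, 18 are not pairwise coprime, so CRT works modulo lcm(m_i) when all pairwise compatibility conditions hold.
Pairwise compatibility: gcd(m_i, m_j) must divide a_i - a_j for every pair.
Merge one congruence at a time:
  Start: x ≡ 2 (mod 21).
  Combine with x ≡ 14 (mod 15): gcd(21, 15) = 3; 14 - 2 = 12, which IS divisible by 3, so compatible.
    Write x = 2 + 21·t and substitute into x ≡ 14 (mod 15): 21·t ≡ 14 − 2 = 12 (mod 15).
    Divide the congruence (and modulus) by g = 3: 7·t ≡ 4 (mod 5).
    Reduce coefficients mod 5: 2·t ≡ 4 (mod 5).
    The inverse of 2 mod 5 is 3 (since 2·3 = 6 = 1·5 + 1), so t ≡ 3·4 = 12 ≡ 2 (mod 5).
    Then x = 2 + 21·2 = 44, valid modulo lcm(21, 15) = 105: x ≡ 44 (mod 105).
  Combine with x ≡ 17 (mod 18): gcd(105, 18) = 3; 17 - 44 = -27, which IS divisible by 3, so compatible.
    Write x = 44 + 105·t and substitute into x ≡ 17 (mod 18): 105·t ≡ 17 − 44 = -27 (mod 18).
    Divide the congruence (and modulus) by g = 3: 35·t ≡ -9 (mod 6).
    Reduce coefficients mod 6: 5·t ≡ 3 (mod 6).
    The inverse of 5 mod 6 is 5 (since 5·5 = 25 = 4·6 + 1), so t ≡ 5·3 = 15 ≡ 3 (mod 6).
    Then x = 44 + 105·3 = 359, valid modulo lcm(105, 18) = 630: x ≡ 359 (mod 630).
Verify: 359 mod 21 = 2, 359 mod 15 = 14, 359 mod 18 = 17.

x ≡ 359 (mod 630).


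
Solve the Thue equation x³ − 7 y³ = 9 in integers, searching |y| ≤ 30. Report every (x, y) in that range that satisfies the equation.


The equation is x³ - 7y³ = 9. For fixed y, x³ = 7·y³ + 9, so a solution requires the RHS to be a perfect cube.
Strategy: iterate y from -30 to 30, compute RHS = 7·y³ + 9, and check whether it is a (positive or negative) perfect cube.
Check small values of y:
  y = 0: RHS = 9 is not a perfect cube.
  y = 1: RHS = 16 is not a perfect cube.
  y = -1: RHS = 2 is not a perfect cube.
  y = 2: RHS = 65 is not a perfect cube.
  y = -2: RHS = -47 is not a perfect cube.
  y = 3: RHS = 198 is not a perfect cube.
  y = -3: RHS = -180 is not a perfect cube.
Continuing the search up to |y| = 30 finds no solutions either.
No (x, y) in the scanned range satisfies the equation.

No integer solutions with |y| ≤ 30.


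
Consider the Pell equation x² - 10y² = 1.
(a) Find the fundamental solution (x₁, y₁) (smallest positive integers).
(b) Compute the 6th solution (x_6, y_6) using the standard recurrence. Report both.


Step 1: Find the fundamental solution (x₁, y₁) of x² - 10y² = 1.
  Expand √10 as a continued fraction. a₀ = ⌊√10⌋ = 3; iterate m_{k+1} = d_k·a_k − m_k, d_{k+1} = (10 − m_{k+1}²)/d_k, a_{k+1} = ⌊(a₀ + m_{k+1})/d_{k+1}⌋ (starting m₀ = 0, d₀ = 1), with convergents p_k = a_k·p_{k-1} + p_{k-2}, q_k = a_k·q_{k-1} + q_{k-2} (p₋₁ = 1, q₋₁ = 0):
  k = 0: a₀ = 3; p₀/q₀ = 3/1; p₀² − 10·q₀² = 9 − 10 = -1.
  k = 1: m = 3, d = 1, a = ⌊(3 + 3)/1⌋ = 6; p/q = (6·3 + 1)/(6·1 + 0) = 19/6; p² − 10·q² = 361 − 360 = 1.
  The first convergent with p² − 10·q² = 1 gives the fundamental solution (x₁, y₁) = (19, 6).
Step 2: Apply the recurrence (x_{n+1}, y_{n+1}) = (x₁x_n + 10y₁y_n, x₁y_n + y₁x_n) repeatedly.
  From (x_1, y_1) = (19, 6): x_2 = 19·19 + 10·6·6 = 721; y_2 = 19·6 + 6·19 = 228.
  From (x_2, y_2) = (721, 228): x_3 = 19·721 + 10·6·228 = 27379; y_3 = 19·228 + 6·721 = 8658.
  From (x_3, y_3) = (27379, 8658): x_4 = 19·27379 + 10·6·8658 = 1039681; y_4 = 19·8658 + 6·27379 = 328776.
  From (x_4, y_4) = (1039681, 328776): x_5 = 19·1039681 + 10·6·328776 = 39480499; y_5 = 19·328776 + 6·1039681 = 12484830.
  From (x_5, y_5) = (39480499, 12484830): x_6 = 19·39480499 + 10·6·12484830 = 1499219281; y_6 = 19·12484830 + 6·39480499 = 474094764.
Step 3: Verify x_6² - 10·y_6² = 2247658452522156961 - 2247658452522156960 = 1 (should be 1). ✓

(x_1, y_1) = (19, 6); (x_6, y_6) = (1499219281, 474094764).


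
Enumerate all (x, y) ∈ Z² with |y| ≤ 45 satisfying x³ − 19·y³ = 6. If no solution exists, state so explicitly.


The equation is x³ - 19y³ = 6. For fixed y, x³ = 19·y³ + 6, so a solution requires the RHS to be a perfect cube.
Strategy: iterate y from -45 to 45, compute RHS = 19·y³ + 6, and check whether it is a (positive or negative) perfect cube.
Check small values of y:
  y = 0: RHS = 6 is not a perfect cube.
  y = 1: RHS = 25 is not a perfect cube.
  y = -1: RHS = -13 is not a perfect cube.
  y = 2: RHS = 158 is not a perfect cube.
  y = -2: RHS = -146 is not a perfect cube.
  y = 3: RHS = 519 is not a perfect cube.
  y = -3: RHS = -507 is not a perfect cube.
Continuing the search up to |y| = 45 finds no solutions either.
No (x, y) in the scanned range satisfies the equation.

No integer solutions with |y| ≤ 45.


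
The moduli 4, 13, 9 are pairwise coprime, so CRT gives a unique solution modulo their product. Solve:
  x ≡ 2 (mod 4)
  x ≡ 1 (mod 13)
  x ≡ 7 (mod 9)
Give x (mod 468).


Moduli 4, 13, 9 are pairwise coprime; by CRT there is a unique solution modulo M = 4 · 13 · 9 = 468.
Solve pairwise, accumulating the modulus:
  Start with x ≡ 2 (mod 4).
  Combine with x ≡ 1 (mod 13): since gcd(4, 13) = 1, we get a unique residue mod 52.
    Write x = 2 + 4·t and substitute into x ≡ 1 (mod 13): 4·t ≡ 1 − 2 = -1 (mod 13).
    Reduce coefficients mod 13: 4·t ≡ 12 (mod 13).
    The inverse of 4 mod 13 is 10 (since 4·10 = 40 = 3·13 + 1), so t ≡ 10·12 = 120 ≡ 3 (mod 13).
    Then x = 2 + 4·3 = 14, valid modulo lcm(4, 13) = 52: x ≡ 14 (mod 52).
  Combine with x ≡ 7 (mod 9): since gcd(52, 9) = 1, we get a unique residue mod 468.
    Write x = 14 + 52·t and substitute into x ≡ 7 (mod 9): 52·t ≡ 7 − 14 = -7 (mod 9).
    Reduce coefficients mod 9: 7·t ≡ 2 (mod 9).
    The inverse of 7 mod 9 is 4 (since 7·4 = 28 = 3·9 + 1), so t ≡ 4·2 = 8 ≡ 8 (mod 9).
    Then x = 14 + 52·8 = 430, valid modulo lcm(52, 9) = 468: x ≡ 430 (mod 468).
Verify: 430 mod 4 = 2 ✓, 430 mod 13 = 1 ✓, 430 mod 9 = 7 ✓.

x ≡ 430 (mod 468).


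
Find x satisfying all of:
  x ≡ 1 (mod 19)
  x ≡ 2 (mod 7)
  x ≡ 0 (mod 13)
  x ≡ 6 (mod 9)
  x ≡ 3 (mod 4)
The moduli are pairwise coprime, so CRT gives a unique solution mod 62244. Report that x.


Product of moduli M = 19 · 7 · 13 · 9 · 4 = 62244.
Merge one congruence at a time:
  Start: x ≡ 1 (mod 19).
  Combine with x ≡ 2 (mod 7); new modulus lcm = 133.
    Write x = 1 + 19·t and substitute into x ≡ 2 (mod 7): 19·t ≡ 2 − 1 = 1 (mod 7).
    Reduce coefficients mod 7: 5·t ≡ 1 (mod 7).
    The inverse of 5 mod 7 is 3 (since 5·3 = 15 = 2·7 + 1), so t ≡ 3·1 = 3 ≡ 3 (mod 7).
    Then x = 1 + 19·3 = 58, valid modulo lcm(19, 7) = 133: x ≡ 58 (mod 133).
  Combine with x ≡ 0 (mod 13); new modulus lcm = 1729.
    Write x = 58 + 133·t and substitute into x ≡ 0 (mod 13): 133·t ≡ 0 − 58 = -58 (mod 13).
    Reduce coefficients mod 13: 3·t ≡ 7 (mod 13).
    The inverse of 3 mod 13 is 9 (since 3·9 = 27 = 2·13 + 1), so t ≡ 9·7 = 63 ≡ 11 (mod 13).
    Then x = 58 + 133·11 = 1521, valid modulo lcm(133, 13) = 1729: x ≡ 1521 (mod 1729).
  Combine with x ≡ 6 (mod 9); new modulus lcm = 15561.
    Write x = 1521 + 1729·t and substitute into x ≡ 6 (mod 9): 1729·t ≡ 6 − 1521 = -1515 (mod 9).
    Reduce coefficients mod 9: 1·t ≡ 6 (mod 9).
    So t ≡ 6 (mod 9).
    Then x = 1521 + 1729·6 = 11895, valid modulo lcm(1729, 9) = 15561: x ≡ 11895 (mod 15561).
  Combine with x ≡ 3 (mod 4); new modulus lcm = 62244.
    Write x = 11895 + 15561·t and substitute into x ≡ 3 (mod 4): 15561·t ≡ 3 − 11895 = -11892 (mod 4).
    Reduce coefficients mod 4: 1·t ≡ 0 (mod 4).
    So t ≡ 0 (mod 4).
    Then x = 11895 + 15561·0 = 11895, valid modulo lcm(15561, 4) = 62244: x ≡ 11895 (mod 62244).
Verify against each original: 11895 mod 19 = 1, 11895 mod 7 = 2, 11895 mod 13 = 0, 11895 mod 9 = 6, 11895 mod 4 = 3.

x ≡ 11895 (mod 62244).


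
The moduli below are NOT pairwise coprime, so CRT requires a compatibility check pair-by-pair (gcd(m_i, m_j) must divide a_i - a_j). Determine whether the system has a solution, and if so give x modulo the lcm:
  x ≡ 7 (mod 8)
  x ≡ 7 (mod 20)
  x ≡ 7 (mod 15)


Moduli 8, 20, 15 are not pairwise coprime, so CRT works modulo lcm(m_i) when all pairwise compatibility conditions hold.
Pairwise compatibility: gcd(m_i, m_j) must divide a_i - a_j for every pair.
Merge one congruence at a time:
  Start: x ≡ 7 (mod 8).
  Combine with x ≡ 7 (mod 20): gcd(8, 20) = 4; 7 - 7 = 0, which IS divisible by 4, so compatible.
    Write x = 7 + 8·t and substitute into x ≡ 7 (mod 20): 8·t ≡ 7 − 7 = 0 (mod 20).
    Divide the congruence (and modulus) by g = 4: 2·t ≡ 0 (mod 5).
    The inverse of 2 mod 5 is 3 (since 2·3 = 6 = 1·5 + 1), so t ≡ 3·0 = 0 ≡ 0 (mod 5).
    Then x = 7 + 8·0 = 7, valid modulo lcm(8, 20) = 40: x ≡ 7 (mod 40).
  Combine with x ≡ 7 (mod 15): gcd(40, 15) = 5; 7 - 7 = 0, which IS divisible by 5, so compatible.
    Write x = 7 + 40·t and substitute into x ≡ 7 (mod 15): 40·t ≡ 7 − 7 = 0 (mod 15).
    Divide the congruence (and modulus) by g = 5: 8·t ≡ 0 (mod 3).
    Reduce coefficients mod 3: 2·t ≡ 0 (mod 3).
    The inverse of 2 mod 3 is 2 (since 2·2 = 4 = 1·3 + 1), so t ≡ 2·0 = 0 ≡ 0 (mod 3).
    Then x = 7 + 40·0 = 7, valid modulo lcm(40, 15) = 120: x ≡ 7 (mod 120).
Verify: 7 mod 8 = 7, 7 mod 20 = 7, 7 mod 15 = 7.

x ≡ 7 (mod 120).


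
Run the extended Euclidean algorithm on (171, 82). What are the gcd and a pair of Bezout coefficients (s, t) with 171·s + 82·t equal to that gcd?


Euclidean algorithm on (171, 82) — divide until remainder is 0:
  171 = 2 · 82 + 7
  82 = 11 · 7 + 5
  7 = 1 · 5 + 2
  5 = 2 · 2 + 1
  2 = 2 · 1 + 0
gcd(171, 82) = 1.
Track Bezout coefficients alongside the remainders: start with r₀ = 171 = a·1 + b·0 (s = 1, t = 0) and r₁ = 82 = a·0 + b·1 (s = 0, t = 1); each new remainder r_{k+1} = r_{k-1} − q_k·r_k inherits s_{k+1} = s_{k-1} − q_k·s_k, t_{k+1} = t_{k-1} − q_k·t_k, so r_k = a·s_k + b·t_k at every step:
  q = 2: r = 7, s = 1 − 2·0 = 1, t = 0 − 2·1 = -2  (check: 171·1 + 82·(-2) = 7)
  q = 11: r = 5, s = 0 − 11·1 = -11, t = 1 − 11·(-2) = 23  (check: 171·(-11) + 82·23 = 5)
  q = 1: r = 2, s = 1 − 1·(-11) = 12, t = -2 − 1·23 = -25  (check: 171·12 + 82·(-25) = 2)
  q = 2: r = 1, s = -11 − 2·12 = -35, t = 23 − 2·(-25) = 73  (check: 171·(-35) + 82·73 = 1)
The row with r = 1 (the gcd) gives the Bezout coefficients s = -35, t = 73.
Result: 171 · (-35) + 82 · (73) = 1.

gcd(171, 82) = 1; s = -35, t = 73 (check: 171·(-35) + 82·73 = 1).


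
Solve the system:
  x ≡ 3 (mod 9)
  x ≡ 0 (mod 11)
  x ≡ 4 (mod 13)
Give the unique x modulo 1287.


Moduli 9, 11, 13 are pairwise coprime; by CRT there is a unique solution modulo M = 9 · 11 · 13 = 1287.
Solve pairwise, accumulating the modulus:
  Start with x ≡ 3 (mod 9).
  Combine with x ≡ 0 (mod 11): since gcd(9, 11) = 1, we get a unique residue mod 99.
    Write x = 3 + 9·t and substitute into x ≡ 0 (mod 11): 9·t ≡ 0 − 3 = -3 (mod 11).
    Reduce coefficients mod 11: 9·t ≡ 8 (mod 11).
    The inverse of 9 mod 11 is 5 (since 9·5 = 45 = 4·11 + 1), so t ≡ 5·8 = 40 ≡ 7 (mod 11).
    Then x = 3 + 9·7 = 66, valid modulo lcm(9, 11) = 99: x ≡ 66 (mod 99).
  Combine with x ≡ 4 (mod 13): since gcd(99, 13) = 1, we get a unique residue mod 1287.
    Write x = 66 + 99·t and substitute into x ≡ 4 (mod 13): 99·t ≡ 4 − 66 = -62 (mod 13).
    Reduce coefficients mod 13: 8·t ≡ 3 (mod 13).
    The inverse of 8 mod 13 is 5 (since 8·5 = 40 = 3·13 + 1), so t ≡ 5·3 = 15 ≡ 2 (mod 13).
    Then x = 66 + 99·2 = 264, valid modulo lcm(99, 13) = 1287: x ≡ 264 (mod 1287).
Verify: 264 mod 9 = 3 ✓, 264 mod 11 = 0 ✓, 264 mod 13 = 4 ✓.

x ≡ 264 (mod 1287).


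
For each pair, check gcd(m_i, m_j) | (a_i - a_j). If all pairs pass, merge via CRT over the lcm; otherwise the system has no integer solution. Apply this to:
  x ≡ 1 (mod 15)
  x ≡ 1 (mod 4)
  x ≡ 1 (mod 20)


Moduli 15, 4, 20 are not pairwise coprime, so CRT works modulo lcm(m_i) when all pairwise compatibility conditions hold.
Pairwise compatibility: gcd(m_i, m_j) must divide a_i - a_j for every pair.
Merge one congruence at a time:
  Start: x ≡ 1 (mod 15).
  Combine with x ≡ 1 (mod 4): gcd(15, 4) = 1; 1 - 1 = 0, which IS divisible by 1, so compatible.
    Write x = 1 + 15·t and substitute into x ≡ 1 (mod 4): 15·t ≡ 1 − 1 = 0 (mod 4).
    Reduce coefficients mod 4: 3·t ≡ 0 (mod 4).
    The inverse of 3 mod 4 is 3 (since 3·3 = 9 = 2·4 + 1), so t ≡ 3·0 = 0 ≡ 0 (mod 4).
    Then x = 1 + 15·0 = 1, valid modulo lcm(15, 4) = 60: x ≡ 1 (mod 60).
  Combine with x ≡ 1 (mod 20): gcd(60, 20) = 20; 1 - 1 = 0, which IS divisible by 20, so compatible.
    Write x = 1 + 60·t and substitute into x ≡ 1 (mod 20): 60·t ≡ 1 − 1 = 0 (mod 20).
    Divide the congruence (and modulus) by g = 20: 3·t ≡ 0 (mod 1).
    Modulo 1 every t works; take t = 0.
    Then x = 1 + 60·0 = 1, valid modulo lcm(60, 20) = 60: x ≡ 1 (mod 60).
Verify: 1 mod 15 = 1, 1 mod 4 = 1, 1 mod 20 = 1.

x ≡ 1 (mod 60).


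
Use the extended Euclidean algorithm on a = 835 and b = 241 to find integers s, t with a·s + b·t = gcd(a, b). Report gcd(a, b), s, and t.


Euclidean algorithm on (835, 241) — divide until remainder is 0:
  835 = 3 · 241 + 112
  241 = 2 · 112 + 17
  112 = 6 · 17 + 10
  17 = 1 · 10 + 7
  10 = 1 · 7 + 3
  7 = 2 · 3 + 1
  3 = 3 · 1 + 0
gcd(835, 241) = 1.
Track Bezout coefficients alongside the remainders: start with r₀ = 835 = a·1 + b·0 (s = 1, t = 0) and r₁ = 241 = a·0 + b·1 (s = 0, t = 1); each new remainder r_{k+1} = r_{k-1} − q_k·r_k inherits s_{k+1} = s_{k-1} − q_k·s_k, t_{k+1} = t_{k-1} − q_k·t_k, so r_k = a·s_k + b·t_k at every step:
  q = 3: r = 112, s = 1 − 3·0 = 1, t = 0 − 3·1 = -3  (check: 835·1 + 241·(-3) = 112)
  q = 2: r = 17, s = 0 − 2·1 = -2, t = 1 − 2·(-3) = 7  (check: 835·(-2) + 241·7 = 17)
  q = 6: r = 10, s = 1 − 6·(-2) = 13, t = -3 − 6·7 = -45  (check: 835·13 + 241·(-45) = 10)
  q = 1: r = 7, s = -2 − 1·13 = -15, t = 7 − 1·(-45) = 52  (check: 835·(-15) + 241·52 = 7)
  q = 1: r = 3, s = 13 − 1·(-15) = 28, t = -45 − 1·52 = -97  (check: 835·28 + 241·(-97) = 3)
  q = 2: r = 1, s = -15 − 2·28 = -71, t = 52 − 2·(-97) = 246  (check: 835·(-71) + 241·246 = 1)
The row with r = 1 (the gcd) gives the Bezout coefficients s = -71, t = 246.
Result: 835 · (-71) + 241 · (246) = 1.

gcd(835, 241) = 1; s = -71, t = 246 (check: 835·(-71) + 241·246 = 1).


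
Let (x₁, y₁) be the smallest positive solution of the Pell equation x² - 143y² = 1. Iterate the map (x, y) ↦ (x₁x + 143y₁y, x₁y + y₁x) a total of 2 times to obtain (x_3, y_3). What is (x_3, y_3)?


Step 1: Find the fundamental solution (x₁, y₁) of x² - 143y² = 1.
  Expand √143 as a continued fraction. a₀ = ⌊√143⌋ = 11; iterate m_{k+1} = d_k·a_k − m_k, d_{k+1} = (143 − m_{k+1}²)/d_k, a_{k+1} = ⌊(a₀ + m_{k+1})/d_{k+1}⌋ (starting m₀ = 0, d₀ = 1), with convergents p_k = a_k·p_{k-1} + p_{k-2}, q_k = a_k·q_{k-1} + q_{k-2} (p₋₁ = 1, q₋₁ = 0):
  k = 0: a₀ = 11; p₀/q₀ = 11/1; p₀² − 143·q₀² = 121 − 143 = -22.
  k = 1: m = 11, d = 22, a = ⌊(11 + 11)/22⌋ = 1; p/q = (1·11 + 1)/(1·1 + 0) = 12/1; p² − 143·q² = 144 − 143 = 1.
  The first convergent with p² − 143·q² = 1 gives the fundamental solution (x₁, y₁) = (12, 1).
Step 2: Apply the recurrence (x_{n+1}, y_{n+1}) = (x₁x_n + 143y₁y_n, x₁y_n + y₁x_n) repeatedly.
  From (x_1, y_1) = (12, 1): x_2 = 12·12 + 143·1·1 = 287; y_2 = 12·1 + 1·12 = 24.
  From (x_2, y_2) = (287, 24): x_3 = 12·287 + 143·1·24 = 6876; y_3 = 12·24 + 1·287 = 575.
Step 3: Verify x_3² - 143·y_3² = 47279376 - 47279375 = 1 (should be 1). ✓

(x_1, y_1) = (12, 1); (x_3, y_3) = (6876, 575).


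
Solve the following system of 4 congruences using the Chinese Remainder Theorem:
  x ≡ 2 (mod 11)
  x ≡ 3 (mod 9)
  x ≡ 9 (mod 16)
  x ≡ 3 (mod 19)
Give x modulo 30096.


Product of moduli M = 11 · 9 · 16 · 19 = 30096.
Merge one congruence at a time:
  Start: x ≡ 2 (mod 11).
  Combine with x ≡ 3 (mod 9); new modulus lcm = 99.
    Write x = 2 + 11·t and substitute into x ≡ 3 (mod 9): 11·t ≡ 3 − 2 = 1 (mod 9).
    Reduce coefficients mod 9: 2·t ≡ 1 (mod 9).
    The inverse of 2 mod 9 is 5 (since 2·5 = 10 = 1·9 + 1), so t ≡ 5·1 = 5 ≡ 5 (mod 9).
    Then x = 2 + 11·5 = 57, valid modulo lcm(11, 9) = 99: x ≡ 57 (mod 99).
  Combine with x ≡ 9 (mod 16); new modulus lcm = 1584.
    Write x = 57 + 99·t and substitute into x ≡ 9 (mod 16): 99·t ≡ 9 − 57 = -48 (mod 16).
    Reduce coefficients mod 16: 3·t ≡ 0 (mod 16).
    The inverse of 3 mod 16 is 11 (since 3·11 = 33 = 2·16 + 1), so t ≡ 11·0 = 0 ≡ 0 (mod 16).
    Then x = 57 + 99·0 = 57, valid modulo lcm(99, 16) = 1584: x ≡ 57 (mod 1584).
  Combine with x ≡ 3 (mod 19); new modulus lcm = 30096.
    Write x = 57 + 1584·t and substitute into x ≡ 3 (mod 19): 1584·t ≡ 3 − 57 = -54 (mod 19).
    Reduce coefficients mod 19: 7·t ≡ 3 (mod 19).
    The inverse of 7 mod 19 is 11 (since 7·11 = 77 = 4·19 + 1), so t ≡ 11·3 = 33 ≡ 14 (mod 19).
    Then x = 57 + 1584·14 = 22233, valid modulo lcm(1584, 19) = 30096: x ≡ 22233 (mod 30096).
Verify against each original: 22233 mod 11 = 2, 22233 mod 9 = 3, 22233 mod 16 = 9, 22233 mod 19 = 3.

x ≡ 22233 (mod 30096).
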